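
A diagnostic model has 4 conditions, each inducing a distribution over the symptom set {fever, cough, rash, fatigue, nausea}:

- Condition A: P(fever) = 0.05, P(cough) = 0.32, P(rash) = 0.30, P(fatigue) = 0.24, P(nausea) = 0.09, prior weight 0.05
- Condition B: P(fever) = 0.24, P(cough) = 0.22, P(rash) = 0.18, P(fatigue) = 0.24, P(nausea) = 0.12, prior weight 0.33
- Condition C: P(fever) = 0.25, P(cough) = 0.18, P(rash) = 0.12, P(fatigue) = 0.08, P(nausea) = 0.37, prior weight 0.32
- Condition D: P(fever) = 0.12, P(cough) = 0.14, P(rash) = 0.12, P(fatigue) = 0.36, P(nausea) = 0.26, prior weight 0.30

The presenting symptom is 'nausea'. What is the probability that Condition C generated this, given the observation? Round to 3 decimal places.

0.492

P(component k | x) = P(Z=k)·f_k(x) / marginal(x), where marginal(x) = Σ_j P(Z=j)·f_j(x).
Categorical probabilities:
  f_A = P(nausea | comp) = 0.09
  f_B = P(nausea | comp) = 0.12
  f_C = P(nausea | comp) = 0.37
  f_D = P(nausea | comp) = 0.26
Multiply by the mixture weights:
  P(Z=A)·f_A = 0.05 × 0.09 = 0.0045
  P(Z=B)·f_B = 0.33 × 0.12 = 0.0396
  P(Z=C)·f_C = 0.32 × 0.37 = 0.1184
  P(Z=D)·f_D = 0.30 × 0.26 = 0.078
Sum: 0.0045 + 0.0396 + 0.1184 + 0.078 = 0.2405
P(Condition C | the observation) ≈ 0.492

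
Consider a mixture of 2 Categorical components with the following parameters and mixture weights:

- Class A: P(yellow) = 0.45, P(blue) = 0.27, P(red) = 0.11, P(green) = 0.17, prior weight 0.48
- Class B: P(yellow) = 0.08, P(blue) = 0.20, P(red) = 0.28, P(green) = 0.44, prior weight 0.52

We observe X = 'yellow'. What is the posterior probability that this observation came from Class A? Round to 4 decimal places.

P(component k | x) = P(Z=k)·f_k(x) / marginal(x), where marginal(x) = Σ_j P(Z=j)·f_j(x).
Categorical probabilities:
  f_A = P(yellow | comp) = 0.45
  f_B = P(yellow | comp) = 0.08
Prior × likelihood for each component:
  P(Z=A)·f_A = 0.48 × 0.45 = 0.216
  P(Z=B)·f_B = 0.52 × 0.08 = 0.0416
Marginal: 0.216 + 0.0416 = 0.2576
P(Class A | data) = 0.216 / 0.2576 ≈ 0.8385

0.8385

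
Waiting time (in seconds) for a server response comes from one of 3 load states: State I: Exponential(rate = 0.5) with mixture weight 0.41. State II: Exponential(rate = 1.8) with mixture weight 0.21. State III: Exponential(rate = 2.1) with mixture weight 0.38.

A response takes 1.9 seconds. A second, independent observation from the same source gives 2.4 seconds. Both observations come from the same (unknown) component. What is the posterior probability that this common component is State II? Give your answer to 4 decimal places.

0.0238

Apply Bayes' rule: the posterior for each component is proportional to its prior times its likelihood at x.
Since both observations come from the same component, the likelihood for component k is f_k(x₁)·f_k(x₂).
  f_I = [0.193371] × [0.150597] = 0.029121
  f_II = [0.0588824] × [0.0239398] = 0.00140963
  f_III = [0.0388494] × [0.0135949] = 0.000528153
Weight by the priors:
  π_I·f_I = 0.41 × 0.029121 = 0.0119396
  π_II·f_II = 0.21 × 0.00140963 = 0.000296023
  π_III·f_III = 0.38 × 0.000528153 = 0.000200698
Marginal: 0.0119396 + 0.000296023 + 0.000200698 = 0.0124363
P(State II | data) ≈ 0.0238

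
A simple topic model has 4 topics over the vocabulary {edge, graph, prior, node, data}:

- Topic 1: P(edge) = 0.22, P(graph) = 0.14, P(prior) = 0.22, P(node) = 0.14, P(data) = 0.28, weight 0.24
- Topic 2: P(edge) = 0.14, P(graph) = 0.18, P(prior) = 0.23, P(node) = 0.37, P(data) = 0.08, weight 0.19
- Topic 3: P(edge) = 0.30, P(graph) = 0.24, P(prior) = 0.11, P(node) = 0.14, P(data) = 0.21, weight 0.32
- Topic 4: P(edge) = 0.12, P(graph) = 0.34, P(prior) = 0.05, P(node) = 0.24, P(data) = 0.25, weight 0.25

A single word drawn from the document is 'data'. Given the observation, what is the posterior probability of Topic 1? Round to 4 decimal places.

P(component k | x) = π_k·f_k(x) / marginal(x), where marginal(x) = Σ_j π_j·f_j(x).
Component likelihoods at x = 'data':
  p_1 = 0.28
  p_2 = 0.08
  p_3 = 0.21
  p_4 = 0.25
Unnormalised posteriors:
  π_1·p_1 = 0.24 × 0.28 = 0.0672
  π_2·p_2 = 0.19 × 0.08 = 0.0152
  π_3·p_3 = 0.32 × 0.21 = 0.0672
  π_4·p_4 = 0.25 × 0.25 = 0.0625
Normaliser: 0.0672 + 0.0152 + 0.0672 + 0.0625 = 0.2121
Responsibility of Topic 1: 0.0672 / 0.2121 ≈ 0.3168

0.3168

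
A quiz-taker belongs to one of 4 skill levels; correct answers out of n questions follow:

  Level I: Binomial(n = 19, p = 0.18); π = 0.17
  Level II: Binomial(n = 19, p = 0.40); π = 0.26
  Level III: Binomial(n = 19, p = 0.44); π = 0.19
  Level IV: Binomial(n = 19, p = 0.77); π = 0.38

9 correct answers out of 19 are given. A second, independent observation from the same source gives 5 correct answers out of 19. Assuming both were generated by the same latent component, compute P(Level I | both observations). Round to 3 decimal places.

By Bayes' theorem, P(k | x) = π_k f_k(x) / Σ_j π_j f_j(x).
Since both observations come from the same component, the likelihood for component k is f_k(x₁)·f_k(x₂).
  L_I = [0.0025186] × [0.13654] = 0.000343891
  L_II = [0.146427] × [0.0933088] = 0.0136629
  L_III = [0.17319] × [0.0572006] = 0.00990658
  L_IV = [0.00364136] × [3.64879e-06] = 1.32865e-08
Unnormalised posteriors:
  π_I·L_I = 0.17 × 0.000343891 = 5.84615e-05
  π_II·L_II = 0.26 × 0.0136629 = 0.00355236
  π_III·L_III = 0.19 × 0.00990658 = 0.00188225
  π_IV·L_IV = 0.38 × 1.32865e-08 = 5.04888e-09
Denominator: 5.84615e-05 + 0.00355236 + 0.00188225 + 5.04888e-09 = 0.00549308
P(Level I | x₁,x₂) ≈ 0.011

0.011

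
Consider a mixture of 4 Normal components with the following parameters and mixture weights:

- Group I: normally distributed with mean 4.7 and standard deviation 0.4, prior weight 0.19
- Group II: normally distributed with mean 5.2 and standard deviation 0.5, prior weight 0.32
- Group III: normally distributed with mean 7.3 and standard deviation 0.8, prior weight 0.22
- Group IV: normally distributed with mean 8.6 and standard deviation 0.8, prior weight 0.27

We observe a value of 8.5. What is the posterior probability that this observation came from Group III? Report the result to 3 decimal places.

Posterior ∝ prior × likelihood, so P(k | x) ∝ π_k f_k(x); normalise over all components.
Evaluate each component's likelihood at the observed value:
  f_I = 2.51948e-20
  f_II = 2.77336e-10
  f_III = 0.161897
  f_IV = 0.494797
Weight by the priors:
  π_I·f_I = 0.19 × 2.51948e-20 = 4.78702e-21
  π_II·f_II = 0.32 × 2.77336e-10 = 8.87475e-11
  π_III·f_III = 0.22 × 0.161897 = 0.0356173
  π_IV·f_IV = 0.27 × 0.494797 = 0.133595
Marginal: 4.78702e-21 + 8.87475e-11 + 0.0356173 + 0.133595 = 0.169213
P(Group III | 8.5) = 0.0356173 / 0.169213 ≈ 0.210

0.210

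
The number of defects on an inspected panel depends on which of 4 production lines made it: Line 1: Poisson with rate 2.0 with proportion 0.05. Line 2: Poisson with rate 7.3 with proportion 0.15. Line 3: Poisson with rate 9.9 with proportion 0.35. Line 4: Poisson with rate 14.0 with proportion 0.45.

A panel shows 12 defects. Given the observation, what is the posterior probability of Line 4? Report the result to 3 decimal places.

0.543

Apply Bayes' rule: the posterior for each component is proportional to its prior times its likelihood at x.
Component likelihoods at x = 12 defects:
  p_1 = e^(−2.0)·2.0^12/12! = 1.15727e-06
  p_2 = e^(−7.3)·7.3^12/12! = 0.0322989
  p_3 = e^(−9.9)·9.9^12/12! = 0.0928475
  p_4 = e^(−14.0)·14.0^12/12! = 0.0984185
Prior × likelihood for each component:
  w_1·p_1 = 0.05 × 1.15727e-06 = 5.78634e-08
  w_2·p_2 = 0.15 × 0.0322989 = 0.00484483
  w_3·p_3 = 0.35 × 0.0928475 = 0.0324966
  w_4·p_4 = 0.45 × 0.0984185 = 0.0442883
Sum: 5.78634e-08 + 0.00484483 + 0.0324966 + 0.0442883 = 0.0816298
P(Line 4 | data) = 0.0442883 / 0.0816298 ≈ 0.543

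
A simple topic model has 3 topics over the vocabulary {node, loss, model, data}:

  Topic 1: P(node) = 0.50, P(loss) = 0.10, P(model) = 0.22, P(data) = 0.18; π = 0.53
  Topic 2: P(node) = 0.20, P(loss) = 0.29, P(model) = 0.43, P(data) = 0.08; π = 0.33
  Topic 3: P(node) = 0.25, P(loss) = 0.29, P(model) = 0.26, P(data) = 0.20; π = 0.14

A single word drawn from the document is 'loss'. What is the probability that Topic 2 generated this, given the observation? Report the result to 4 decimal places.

Apply Bayes' rule: the posterior for each component is proportional to its prior times its likelihood at x.
Component likelihoods at x = 'loss':
  f_1 = P(loss | comp) = 0.10
  f_2 = P(loss | comp) = 0.29
  f_3 = P(loss | comp) = 0.29
Weight by the priors:
  w_1·f_1 = 0.53 × 0.1 = 0.053
  w_2·f_2 = 0.33 × 0.29 = 0.0957
  w_3·f_3 = 0.14 × 0.29 = 0.0406
Denominator: 0.053 + 0.0957 + 0.0406 = 0.1893
So the posterior for Topic 2 is 0.0957 / 0.1893 ≈ 0.5055.

0.5055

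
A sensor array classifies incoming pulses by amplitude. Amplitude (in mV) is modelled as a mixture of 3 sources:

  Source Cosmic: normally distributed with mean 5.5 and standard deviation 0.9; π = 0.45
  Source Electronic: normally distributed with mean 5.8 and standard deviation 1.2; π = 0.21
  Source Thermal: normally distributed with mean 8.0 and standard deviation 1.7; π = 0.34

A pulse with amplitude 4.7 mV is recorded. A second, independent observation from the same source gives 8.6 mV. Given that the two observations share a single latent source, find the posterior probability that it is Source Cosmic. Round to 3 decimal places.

Apply Bayes' rule: the posterior for each component is proportional to its prior times its likelihood at x.
Since both observations come from the same component, the likelihood for component k is f_k(x₁)·f_k(x₂).
  f_Cosmic = [0.298603] × [0.00117595] = 0.000351143
  f_Electronic = [0.218406] × [0.0218516] = 0.00477252
  f_Thermal = [0.0356627] × [0.220502] = 0.00786368
Multiply by the mixture weights:
  π_Cosmic·f_Cosmic = 0.45 × 0.000351143 = 0.000158014
  π_Electronic·f_Electronic = 0.21 × 0.00477252 = 0.00100223
  π_Thermal·f_Thermal = 0.34 × 0.00786368 = 0.00267365
Denominator: 0.000158014 + 0.00100223 + 0.00267365 = 0.00383389
P(Source Cosmic | x₁,x₂) ≈ 0.041

0.041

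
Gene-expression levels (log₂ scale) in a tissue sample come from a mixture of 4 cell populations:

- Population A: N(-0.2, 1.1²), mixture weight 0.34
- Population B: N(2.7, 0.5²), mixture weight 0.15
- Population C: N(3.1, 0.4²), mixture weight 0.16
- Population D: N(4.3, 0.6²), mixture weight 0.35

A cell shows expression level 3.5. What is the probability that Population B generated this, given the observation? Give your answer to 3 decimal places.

0.147

The responsibility of component k is π_k f_k(x) divided by Σ_j π_j f_j(x).
Evaluate each component's likelihood at the observed value:
  L_A = 0.00126678
  L_B = 0.221842
  L_C = 0.604927
  L_D = 0.27335
Prior × likelihood for each component:
  π_A·L_A = 0.34 × 0.00126678 = 0.000430707
  π_B·L_B = 0.15 × 0.221842 = 0.0332763
  π_C·L_C = 0.16 × 0.604927 = 0.0967883
  π_D·L_D = 0.35 × 0.27335 = 0.0956725
Denominator: 0.000430707 + 0.0332763 + 0.0967883 + 0.0956725 = 0.226168
P(Population B | the observation) = 0.0332763 / 0.226168 ≈ 0.147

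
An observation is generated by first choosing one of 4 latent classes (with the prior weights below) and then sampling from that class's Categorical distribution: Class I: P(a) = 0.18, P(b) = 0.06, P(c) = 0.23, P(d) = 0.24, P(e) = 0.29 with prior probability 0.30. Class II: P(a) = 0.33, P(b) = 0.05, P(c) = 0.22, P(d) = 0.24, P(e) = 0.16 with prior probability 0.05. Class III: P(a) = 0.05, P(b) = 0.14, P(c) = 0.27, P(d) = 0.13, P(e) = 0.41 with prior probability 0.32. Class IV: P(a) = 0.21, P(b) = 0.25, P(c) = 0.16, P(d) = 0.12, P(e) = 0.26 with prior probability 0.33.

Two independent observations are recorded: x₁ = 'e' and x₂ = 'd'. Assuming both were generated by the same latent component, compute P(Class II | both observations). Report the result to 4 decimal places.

Apply Bayes' rule: the posterior for each component is proportional to its prior times its likelihood at x.
Since both observations come from the same component, the likelihood for component k is f_k(x₁)·f_k(x₂).
  L_I = [P(e | comp) = 0.29] × [0.24] = 0.0696
  L_II = [P(e | comp) = 0.16] × [0.24] = 0.0384
  L_III = [P(e | comp) = 0.41] × [0.13] = 0.0533
  L_IV = [P(e | comp) = 0.26] × [0.12] = 0.0312
Multiply by the mixture weights:
  w_I·L_I = 0.30 × 0.0696 = 0.02088
  w_II·L_II = 0.05 × 0.0384 = 0.00192
  w_III·L_III = 0.32 × 0.0533 = 0.017056
  w_IV·L_IV = 0.33 × 0.0312 = 0.010296
Marginal: 0.02088 + 0.00192 + 0.017056 + 0.010296 = 0.050152
Responsibility of Class II: 0.00192 / 0.050152 ≈ 0.0383

0.0383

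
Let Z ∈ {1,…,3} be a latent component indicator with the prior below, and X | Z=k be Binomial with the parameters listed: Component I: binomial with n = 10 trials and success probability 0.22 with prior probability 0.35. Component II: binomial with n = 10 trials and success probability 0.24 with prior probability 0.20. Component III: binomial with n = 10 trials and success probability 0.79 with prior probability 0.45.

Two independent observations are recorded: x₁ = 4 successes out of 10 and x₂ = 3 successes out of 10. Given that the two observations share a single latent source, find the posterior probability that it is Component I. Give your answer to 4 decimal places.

Posterior ∝ prior × likelihood, so P(k | x) ∝ π_k f_k(x); normalise over all components.
Since both observations come from the same component, the likelihood for component k is f_k(x₁)·f_k(x₂).
  p_I = [0.110784] × [0.224446] = 0.024865
  p_II = [0.13426] × [0.242946] = 0.0326179
  p_III = [0.00701525] × [0.00106561] = 7.47551e-06
Multiply by the mixture weights:
  π_I·p_I = 0.35 × 0.024865 = 0.00870276
  π_II·p_II = 0.20 × 0.0326179 = 0.00652358
  π_III·p_III = 0.45 × 7.47551e-06 = 3.36398e-06
Normaliser: 0.00870276 + 0.00652358 + 3.36398e-06 = 0.0152297
P(Component I | data) ≈ 0.5714

0.5714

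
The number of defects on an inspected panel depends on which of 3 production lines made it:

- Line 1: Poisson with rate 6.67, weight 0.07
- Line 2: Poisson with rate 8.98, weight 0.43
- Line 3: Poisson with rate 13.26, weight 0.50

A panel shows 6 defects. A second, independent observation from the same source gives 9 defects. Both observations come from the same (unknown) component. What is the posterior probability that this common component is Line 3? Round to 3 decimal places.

0.061

Apply Bayes' rule: the posterior for each component is proportional to its prior times its likelihood at x.
Since both observations come from the same component, the likelihood for component k is f_k(x₁)·f_k(x₂).
  L_1 = [e^(−6.67)·6.67^6/6! = 0.155124] × [0.0913325] = 0.0141678
  L_2 = [e^(−8.98)·8.98^6/6! = 0.0916983] × [0.131753] = 0.0120815
  L_3 = [e^(−13.26)·13.26^6/6! = 0.0131578] × [0.0608673] = 0.00080088
Unnormalised posteriors:
  π_1·L_1 = 0.07 × 0.0141678 = 0.000991749
  π_2·L_2 = 0.43 × 0.0120815 = 0.00519504
  π_3·L_3 = 0.50 × 0.00080088 = 0.00040044
Marginal: 0.000991749 + 0.00519504 + 0.00040044 = 0.00658723
P(Line 3 | data) = 0.00040044 / 0.00658723 ≈ 0.061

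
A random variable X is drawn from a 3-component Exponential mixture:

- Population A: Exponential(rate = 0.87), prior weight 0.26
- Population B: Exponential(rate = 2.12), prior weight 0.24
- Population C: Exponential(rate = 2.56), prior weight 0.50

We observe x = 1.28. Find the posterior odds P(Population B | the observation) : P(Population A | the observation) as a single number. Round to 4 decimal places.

Since P(k|x) ∝ P(Z=k) f_k(x), the posterior odds are P(Z=i) f_i(x) / (P(Z=j) f_j(x)).
Component likelihoods at x = 1.28:
  p_A = 0.285686
  p_B = 0.140551
  p_C = 0.0966371
Odds = (0.24/0.26) × (0.140551/0.285686) = 0.923077 × 0.491978 ≈ 0.4541

0.4541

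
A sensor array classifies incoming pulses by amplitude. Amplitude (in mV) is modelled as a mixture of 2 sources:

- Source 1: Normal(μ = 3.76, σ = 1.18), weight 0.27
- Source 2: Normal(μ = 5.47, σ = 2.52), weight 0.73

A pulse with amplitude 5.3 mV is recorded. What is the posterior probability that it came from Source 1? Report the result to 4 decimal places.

Apply Bayes' rule: the posterior for each component is proportional to its prior times its likelihood at x.
Evaluate each component's likelihood at the observed value:
  p_1 = (1/(1.18·√(2π)))·exp(−(5.3−3.76)²/(2·1.18²)) = 0.338087·exp(-0.85162) = 0.144269
  p_2 = (1/(2.52·√(2π)))·exp(−(5.3−5.47)²/(2·2.52²)) = 0.158310·exp(-0.00228) = 0.157951
Multiply by the mixture weights:
  w_1·p_1 = 0.27 × 0.144269 = 0.0389526
  w_2·p_2 = 0.73 × 0.157951 = 0.115304
Sum: 0.0389526 + 0.115304 = 0.154257
So the posterior for Source 1 is 0.0389526 / 0.154257 ≈ 0.2525.

0.2525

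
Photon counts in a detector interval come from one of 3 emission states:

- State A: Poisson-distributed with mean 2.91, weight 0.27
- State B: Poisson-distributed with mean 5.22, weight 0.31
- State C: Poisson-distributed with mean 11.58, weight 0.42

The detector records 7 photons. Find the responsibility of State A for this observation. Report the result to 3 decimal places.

0.083

P(component k | x) = π_k·f_k(x) / marginal(x), where marginal(x) = Σ_j π_j·f_j(x).
Component likelihoods at x = 7 photons:
  L_A = 0.0190996
  L_B = 0.113304
  L_C = 0.0518083
Weight by the priors:
  π_A·L_A = 0.27 × 0.0190996 = 0.00515688
  π_B·L_B = 0.31 × 0.113304 = 0.0351243
  π_C·L_C = 0.42 × 0.0518083 = 0.0217595
Normaliser: 0.00515688 + 0.0351243 + 0.0217595 = 0.0620406
Responsibility of State A: 0.00515688 / 0.0620406 ≈ 0.083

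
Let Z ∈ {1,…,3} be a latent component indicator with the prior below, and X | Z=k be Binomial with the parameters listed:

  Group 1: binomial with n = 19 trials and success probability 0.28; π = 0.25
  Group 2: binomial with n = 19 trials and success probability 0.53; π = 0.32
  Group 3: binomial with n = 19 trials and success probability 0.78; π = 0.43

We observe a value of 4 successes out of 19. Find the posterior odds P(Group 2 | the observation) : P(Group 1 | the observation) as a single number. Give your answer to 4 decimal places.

0.0274

Posterior odds = (π_i f_i(x)) / (π_j f_j(x)); the normalising sum cancels.
Component likelihoods at x = 4 successes out of 19:
  p_1 = 0.172585
  p_2 = 0.00368939
  p_3 = 1.96382e-07
0.00118061 / 0.0431463 ≈ 0.0274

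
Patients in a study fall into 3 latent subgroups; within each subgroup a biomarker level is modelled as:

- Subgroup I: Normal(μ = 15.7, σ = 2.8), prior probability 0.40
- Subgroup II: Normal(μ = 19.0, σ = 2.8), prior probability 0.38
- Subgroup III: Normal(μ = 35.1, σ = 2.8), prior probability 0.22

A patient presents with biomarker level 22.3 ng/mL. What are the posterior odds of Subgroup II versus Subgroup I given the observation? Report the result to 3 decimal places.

7.631

Posterior odds = (w_i f_i(x)) / (w_j f_j(x)); the normalising sum cancels.
Evaluate each component's likelihood at the observed value:
  L_I = 0.00885636
  L_II = 0.0711423
  L_III = 4.12874e-06
Posterior odds = (w_II·L_II) / (w_I·L_I) = (0.38·0.0711423) / (0.40·0.00885636) = 0.0270341 / 0.00354254 ≈ 7.631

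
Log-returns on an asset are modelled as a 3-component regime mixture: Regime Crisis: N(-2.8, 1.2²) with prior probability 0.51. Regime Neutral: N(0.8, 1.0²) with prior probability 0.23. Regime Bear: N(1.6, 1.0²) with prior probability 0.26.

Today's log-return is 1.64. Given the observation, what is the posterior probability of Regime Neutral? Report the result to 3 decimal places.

0.383

Posterior ∝ prior × likelihood, so P(k | x) ∝ π_k f_k(x); normalise over all components.
Normal densities:
  L_Crisis = (1/(1.2·√(2π)))·exp(−(1.64−-2.8)²/(2·1.2²)) = 0.332452·exp(-6.84500) = 0.000353984
  L_Neutral = (1/(1.0·√(2π)))·exp(−(1.64−0.8)²/(2·1.0²)) = 0.398942·exp(-0.35280) = 0.280344
  L_Bear = (1/(1.0·√(2π)))·exp(−(1.64−1.6)²/(2·1.0²)) = 0.398942·exp(-0.00080) = 0.398623
Multiply by the mixture weights:
  π_Crisis·L_Crisis = 0.51 × 0.000353984 = 0.000180532
  π_Neutral·L_Neutral = 0.23 × 0.280344 = 0.0644791
  π_Bear·L_Bear = 0.26 × 0.398623 = 0.103642
Sum: 0.000180532 + 0.0644791 + 0.103642 = 0.168302
Responsibility of Regime Neutral: 0.0644791 / 0.168302 ≈ 0.383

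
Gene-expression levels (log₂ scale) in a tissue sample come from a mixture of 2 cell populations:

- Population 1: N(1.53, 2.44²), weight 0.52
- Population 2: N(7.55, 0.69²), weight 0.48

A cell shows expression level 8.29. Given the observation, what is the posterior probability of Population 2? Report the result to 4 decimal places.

Apply Bayes' rule: the posterior for each component is proportional to its prior times its likelihood at x.
Evaluate each component's likelihood at the observed value:
  p_1 = 0.00352192
  p_2 = 0.325314
Prior × likelihood for each component:
  w_1·p_1 = 0.52 × 0.00352192 = 0.0018314
  w_2·p_2 = 0.48 × 0.325314 = 0.156151
Normaliser: 0.0018314 + 0.156151 = 0.157982
P(Population 2 | 8.29) = 0.156151 / 0.157982 ≈ 0.9884

0.9884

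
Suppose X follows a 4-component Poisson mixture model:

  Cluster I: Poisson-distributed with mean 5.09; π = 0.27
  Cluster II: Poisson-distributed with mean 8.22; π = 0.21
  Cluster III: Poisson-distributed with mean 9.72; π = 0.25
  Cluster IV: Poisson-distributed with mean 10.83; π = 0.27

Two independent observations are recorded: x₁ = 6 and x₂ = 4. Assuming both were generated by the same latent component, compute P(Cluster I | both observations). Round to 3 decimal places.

Apply Bayes' rule: the posterior for each component is proportional to its prior times its likelihood at x.
Since both observations come from the same component, the likelihood for component k is f_k(x₁)·f_k(x₂).
  L_I = [e^(−5.09)·5.09^6/6! = 0.148736] × [0.172227] = 0.0256163
  L_II = [e^(−8.22)·8.22^6/6! = 0.115345] × [0.0512124] = 0.00590708
  L_III = [e^(−9.72)·9.72^6/6! = 0.0703595] × [0.0223415] = 0.00157193
  L_IV = [e^(−10.83)·10.83^6/6! = 0.0443638] × [0.0113473] = 0.000503411
Unnormalised posteriors:
  w_I·L_I = 0.27 × 0.0256163 = 0.0069164
  w_II·L_II = 0.21 × 0.00590708 = 0.00124049
  w_III·L_III = 0.25 × 0.00157193 = 0.000392983
  w_IV·L_IV = 0.27 × 0.000503411 = 0.000135921
Marginal: 0.0069164 + 0.00124049 + 0.000392983 + 0.000135921 = 0.00868579
Responsibility of Cluster I: 0.0069164 / 0.00868579 ≈ 0.796

0.796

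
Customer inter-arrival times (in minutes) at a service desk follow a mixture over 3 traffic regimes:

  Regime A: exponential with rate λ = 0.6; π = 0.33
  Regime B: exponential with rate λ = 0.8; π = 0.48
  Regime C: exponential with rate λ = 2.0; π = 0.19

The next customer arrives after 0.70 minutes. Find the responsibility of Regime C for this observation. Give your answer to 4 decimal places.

0.2115

Apply Bayes' rule: the posterior for each component is proportional to its prior times its likelihood at x.
Evaluate each component's likelihood at the observed value:
  p_A = 0.394228
  p_B = 0.456967
  p_C = 0.493194
Weight by the priors:
  π_A·p_A = 0.33 × 0.394228 = 0.130095
  π_B·p_B = 0.48 × 0.456967 = 0.219344
  π_C·p_C = 0.19 × 0.493194 = 0.0937068
Evidence: 0.130095 + 0.219344 + 0.0937068 = 0.443146
So the posterior for Regime C is 0.0937068 / 0.443146 ≈ 0.2115.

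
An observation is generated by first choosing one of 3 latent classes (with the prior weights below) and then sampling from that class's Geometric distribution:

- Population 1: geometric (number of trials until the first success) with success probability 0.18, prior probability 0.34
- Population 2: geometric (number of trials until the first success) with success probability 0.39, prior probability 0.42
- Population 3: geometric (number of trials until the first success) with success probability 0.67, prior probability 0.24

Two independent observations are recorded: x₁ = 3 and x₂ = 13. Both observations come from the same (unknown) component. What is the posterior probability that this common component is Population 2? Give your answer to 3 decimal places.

Posterior ∝ prior × likelihood, so P(k | x) ∝ π_k f_k(x); normalise over all components.
Since both observations come from the same component, the likelihood for component k is f_k(x₁)·f_k(x₂).
  p_1 = [0.121032] × [0.0166356] = 0.00201344
  p_2 = [0.145119] × [0.0010352] = 0.000150227
  p_3 = [0.072963] × [1.11749e-06] = 8.15351e-08
Weight by the priors:
  π_1·p_1 = 0.34 × 0.00201344 = 0.00068457
  π_2·p_2 = 0.42 × 0.000150227 = 6.30952e-05
  π_3·p_3 = 0.24 × 8.15351e-08 = 1.95684e-08
Marginal: 0.00068457 + 6.30952e-05 + 1.95684e-08 = 0.000747685
P(Population 2 | x) ≈ 0.084

0.084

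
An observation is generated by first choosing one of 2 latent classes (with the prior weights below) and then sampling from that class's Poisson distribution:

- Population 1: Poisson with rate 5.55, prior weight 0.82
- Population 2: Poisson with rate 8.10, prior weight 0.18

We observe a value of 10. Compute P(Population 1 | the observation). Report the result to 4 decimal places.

0.5709

Apply Bayes' rule: the posterior for each component is proportional to its prior times its likelihood at x.
Poisson probabilities:
  p_1 = 0.0297052
  p_2 = 0.101696
Multiply by the mixture weights:
  P(Z=1)·p_1 = 0.82 × 0.0297052 = 0.0243583
  P(Z=2)·p_2 = 0.18 × 0.101696 = 0.0183052
Normaliser: 0.0243583 + 0.0183052 = 0.0426635
P(Population 1 | the observation) ≈ 0.5709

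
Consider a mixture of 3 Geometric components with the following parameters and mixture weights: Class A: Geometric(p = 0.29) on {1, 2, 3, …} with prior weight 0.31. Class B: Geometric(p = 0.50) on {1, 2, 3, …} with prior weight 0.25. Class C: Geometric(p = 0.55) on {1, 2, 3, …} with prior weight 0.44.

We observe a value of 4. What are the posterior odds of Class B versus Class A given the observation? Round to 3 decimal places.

0.486

Posterior odds = (π_i f_i(x)) / (π_j f_j(x)); the normalising sum cancels.
Evaluate each component's likelihood at the observed value:
  L_A = 0.103794
  L_B = 0.0625
  L_C = 0.0501187
Odds = (0.25/0.31) × (0.0625/0.103794) = 0.806452 × 0.602153 ≈ 0.486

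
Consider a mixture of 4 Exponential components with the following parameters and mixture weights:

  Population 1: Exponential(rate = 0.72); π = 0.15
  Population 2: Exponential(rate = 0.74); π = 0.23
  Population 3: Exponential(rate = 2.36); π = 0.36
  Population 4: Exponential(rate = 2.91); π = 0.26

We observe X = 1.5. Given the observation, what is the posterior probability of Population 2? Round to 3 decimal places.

By Bayes' theorem, P(k | x) = w_k f_k(x) / Σ_j w_j f_j(x).
Evaluate each component's likelihood at the observed value:
  L_1 = 0.244509
  L_2 = 0.243874
  L_3 = 0.0684715
  L_4 = 0.0369996
Multiply by the mixture weights:
  w_1·L_1 = 0.15 × 0.244509 = 0.0366763
  w_2·L_2 = 0.23 × 0.243874 = 0.0560909
  w_3·L_3 = 0.36 × 0.0684715 = 0.0246497
  w_4·L_4 = 0.26 × 0.0369996 = 0.00961991
Sum: 0.0366763 + 0.0560909 + 0.0246497 + 0.00961991 = 0.127037
So the posterior for Population 2 is 0.0560909 / 0.127037 ≈ 0.442.

0.442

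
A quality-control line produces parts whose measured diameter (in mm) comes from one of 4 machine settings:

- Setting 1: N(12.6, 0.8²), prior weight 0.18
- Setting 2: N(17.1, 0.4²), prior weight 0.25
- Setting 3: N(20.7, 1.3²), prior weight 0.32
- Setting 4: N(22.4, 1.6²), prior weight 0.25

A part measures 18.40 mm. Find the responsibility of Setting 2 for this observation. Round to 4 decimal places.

0.0517

The responsibility of component k is π_k f_k(x) divided by Σ_j π_j f_j(x).
Component likelihoods at x = 18.40 mm:
  f_1 = 1.92317e-12
  f_2 = 0.00507262
  f_3 = 0.064159
  f_4 = 0.0109552
Prior × likelihood for each component:
  π_1·f_1 = 0.18 × 1.92317e-12 = 3.46171e-13
  π_2·f_2 = 0.25 × 0.00507262 = 0.00126816
  π_3·f_3 = 0.32 × 0.064159 = 0.0205309
  π_4·f_4 = 0.25 × 0.0109552 = 0.0027388
Marginal: 3.46171e-13 + 0.00126816 + 0.0205309 + 0.0027388 = 0.0245378
P(Setting 2 | data) ≈ 0.0517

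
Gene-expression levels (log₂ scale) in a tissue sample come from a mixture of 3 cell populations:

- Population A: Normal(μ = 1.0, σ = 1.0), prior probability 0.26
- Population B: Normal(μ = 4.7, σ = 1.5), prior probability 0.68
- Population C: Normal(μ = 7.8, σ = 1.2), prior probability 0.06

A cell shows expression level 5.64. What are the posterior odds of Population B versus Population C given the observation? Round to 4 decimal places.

37.6468

Posterior odds = (w_i f_i(x)) / (w_j f_j(x)); the normalising sum cancels.
Evaluate each component's likelihood at the observed value:
  L_A = 8.42979e-06
  L_B = 0.218546
  L_C = 0.0657918
0.148611 / 0.00394751 ≈ 37.6468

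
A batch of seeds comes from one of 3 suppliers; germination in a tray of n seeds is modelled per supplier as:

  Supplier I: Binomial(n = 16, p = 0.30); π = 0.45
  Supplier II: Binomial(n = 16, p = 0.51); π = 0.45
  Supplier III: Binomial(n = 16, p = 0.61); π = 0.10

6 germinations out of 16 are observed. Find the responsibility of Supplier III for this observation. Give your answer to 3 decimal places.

Apply Bayes' rule: the posterior for each component is proportional to its prior times its likelihood at x.
Binomial probabilities:
  p_I = C(16,6)·0.30^6·0.70^10 = 8008·0.000729·0.0282475 = 0.164904
  p_II = C(16,6)·0.51^6·0.49^10 = 8008·0.0175963·0.000797923 = 0.112436
  p_III = C(16,6)·0.61^6·0.39^10 = 8008·0.0515204·8.14041e-05 = 0.0335853
Multiply by the mixture weights:
  w_I·p_I = 0.45 × 0.164904 = 0.0742069
  w_II·p_II = 0.45 × 0.112436 = 0.0505963
  w_III·p_III = 0.10 × 0.0335853 = 0.00335853
Evidence: 0.0742069 + 0.0505963 + 0.00335853 = 0.128162
P(Supplier III | x) = 0.00335853 / 0.128162 ≈ 0.026

0.026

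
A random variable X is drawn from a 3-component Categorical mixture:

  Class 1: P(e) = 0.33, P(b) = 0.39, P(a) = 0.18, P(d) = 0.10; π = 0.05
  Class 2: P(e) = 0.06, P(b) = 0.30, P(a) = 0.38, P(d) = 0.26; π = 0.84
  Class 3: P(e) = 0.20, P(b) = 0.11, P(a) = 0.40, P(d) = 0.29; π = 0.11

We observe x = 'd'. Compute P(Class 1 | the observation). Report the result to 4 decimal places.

The responsibility of component k is w_k f_k(x) divided by Σ_j w_j f_j(x).
Component likelihoods at x = 'd':
  L_1 = 0.1
  L_2 = 0.26
  L_3 = 0.29
Unnormalised posteriors:
  w_1·L_1 = 0.05 × 0.1 = 0.005
  w_2·L_2 = 0.84 × 0.26 = 0.2184
  w_3·L_3 = 0.11 × 0.29 = 0.0319
Sum: 0.005 + 0.2184 + 0.0319 = 0.2553
Responsibility of Class 1: 0.005 / 0.2553 ≈ 0.0196

0.0196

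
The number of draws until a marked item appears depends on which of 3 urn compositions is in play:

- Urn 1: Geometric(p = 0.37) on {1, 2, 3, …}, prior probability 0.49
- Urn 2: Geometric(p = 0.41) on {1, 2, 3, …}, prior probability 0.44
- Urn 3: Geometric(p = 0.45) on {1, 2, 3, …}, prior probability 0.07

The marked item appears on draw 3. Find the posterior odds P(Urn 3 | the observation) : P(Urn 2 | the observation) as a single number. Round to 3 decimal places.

0.152

Only the two components matter; the odds are (π_i f_i(x)) / (π_j f_j(x)).
Component likelihoods at x = 3:
  p_1 = 0.37·(1−0.37)^2 = 0.37·0.3969 = 0.146853
  p_2 = 0.41·(1−0.41)^2 = 0.41·0.3481 = 0.142721
  p_3 = 0.45·(1−0.45)^2 = 0.45·0.3025 = 0.136125
Odds = (0.07/0.44) × (0.136125/0.142721) = 0.159091 × 0.953784 ≈ 0.152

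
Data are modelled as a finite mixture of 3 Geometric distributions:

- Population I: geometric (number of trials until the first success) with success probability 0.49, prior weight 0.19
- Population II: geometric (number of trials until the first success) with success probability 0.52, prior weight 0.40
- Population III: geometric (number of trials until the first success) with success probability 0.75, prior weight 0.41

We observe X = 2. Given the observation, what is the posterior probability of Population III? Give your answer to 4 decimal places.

0.3429

By Bayes' theorem, P(k | x) = π_k f_k(x) / Σ_j π_j f_j(x).
Geometric probabilities:
  L_I = 0.49·(1−0.49)^1 = 0.49·0.51 = 0.2499
  L_II = 0.52·(1−0.52)^1 = 0.52·0.48 = 0.2496
  L_III = 0.75·(1−0.75)^1 = 0.75·0.25 = 0.1875
Weight by the priors:
  π_I·L_I = 0.19 × 0.2499 = 0.047481
  π_II·L_II = 0.40 × 0.2496 = 0.09984
  π_III·L_III = 0.41 × 0.1875 = 0.076875
Sum: 0.047481 + 0.09984 + 0.076875 = 0.224196
So the posterior for Population III is 0.076875 / 0.224196 ≈ 0.3429.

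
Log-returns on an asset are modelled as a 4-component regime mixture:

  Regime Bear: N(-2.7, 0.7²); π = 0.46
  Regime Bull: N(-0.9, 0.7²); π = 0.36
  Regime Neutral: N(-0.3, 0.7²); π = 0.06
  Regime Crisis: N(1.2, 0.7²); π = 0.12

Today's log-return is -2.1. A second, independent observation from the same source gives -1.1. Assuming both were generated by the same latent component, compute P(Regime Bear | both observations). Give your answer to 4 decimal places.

Posterior ∝ prior × likelihood, so P(k | x) ∝ P(Z=k) f_k(x); normalise over all components.
Since both observations come from the same component, the likelihood for component k is f_k(x₁)·f_k(x₂).
  f_Bear = [0.394707] × [0.0418147] = 0.0165046
  f_Bull = [0.131119] × [0.547124] = 0.0717382
  f_Neutral = [0.0208921] × [0.296614] = 0.00619687
  f_Crisis = [8.50796e-06] × [0.00257934] = 2.19449e-08
Weight by the priors:
  P(Z=Bear)·f_Bear = 0.46 × 0.0165046 = 0.00759209
  P(Z=Bull)·f_Bull = 0.36 × 0.0717382 = 0.0258258
  P(Z=Neutral)·f_Neutral = 0.06 × 0.00619687 = 0.000371812
  P(Z=Crisis)·f_Crisis = 0.12 × 2.19449e-08 = 2.63339e-09
Denominator: 0.00759209 + 0.0258258 + 0.000371812 + 2.63339e-09 = 0.0337897
So the posterior for Regime Bear is 0.00759209 / 0.0337897 ≈ 0.2247.

0.2247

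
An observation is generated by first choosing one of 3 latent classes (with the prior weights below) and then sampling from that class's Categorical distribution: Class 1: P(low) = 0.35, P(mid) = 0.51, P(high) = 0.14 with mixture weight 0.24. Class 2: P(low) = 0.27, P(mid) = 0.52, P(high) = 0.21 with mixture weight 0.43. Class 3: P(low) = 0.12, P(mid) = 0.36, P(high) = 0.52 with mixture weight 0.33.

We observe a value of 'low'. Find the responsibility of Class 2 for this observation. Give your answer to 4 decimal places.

0.4844

Posterior ∝ prior × likelihood, so P(k | x) ∝ w_k f_k(x); normalise over all components.
Evaluate each component's likelihood at the observed value:
  f_1 = 0.35
  f_2 = 0.27
  f_3 = 0.12
Weight by the priors:
  w_1·f_1 = 0.24 × 0.35 = 0.084
  w_2·f_2 = 0.43 × 0.27 = 0.1161
  w_3·f_3 = 0.33 × 0.12 = 0.0396
Sum: 0.084 + 0.1161 + 0.0396 = 0.2397
Responsibility of Class 2: 0.1161 / 0.2397 ≈ 0.4844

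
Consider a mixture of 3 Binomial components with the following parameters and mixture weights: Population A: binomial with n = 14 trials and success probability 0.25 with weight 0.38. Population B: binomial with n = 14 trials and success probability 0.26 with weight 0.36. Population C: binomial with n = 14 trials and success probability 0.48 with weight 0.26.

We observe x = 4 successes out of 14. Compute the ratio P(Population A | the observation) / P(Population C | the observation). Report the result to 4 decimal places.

Only the two components matter; the odds are (π_i f_i(x)) / (π_j f_j(x)).
Component likelihoods at x = 4 successes out of 14:
  f_A = C(14,4)·0.25^4·0.75^10 = 1001·0.00390625·0.0563135 = 0.220195
  f_B = C(14,4)·0.26^4·0.74^10 = 1001·0.00456976·0.0492399 = 0.22524
  f_C = C(14,4)·0.48^4·0.52^10 = 1001·0.0530842·0.00144555 = 0.0768126
0.083674 / 0.0199713 ≈ 4.1897

4.1897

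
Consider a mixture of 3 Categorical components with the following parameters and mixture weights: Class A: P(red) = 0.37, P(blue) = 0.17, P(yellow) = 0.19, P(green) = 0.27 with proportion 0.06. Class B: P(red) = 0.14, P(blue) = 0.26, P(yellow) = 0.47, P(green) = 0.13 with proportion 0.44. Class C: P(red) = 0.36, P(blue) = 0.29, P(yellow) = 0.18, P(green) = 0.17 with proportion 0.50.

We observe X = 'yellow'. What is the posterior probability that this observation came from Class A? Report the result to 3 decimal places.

The responsibility of component k is P(Z=k) f_k(x) divided by Σ_j P(Z=j) f_j(x).
Categorical probabilities:
  f_A = 0.19
  f_B = 0.47
  f_C = 0.18
Unnormalised posteriors:
  P(Z=A)·f_A = 0.06 × 0.19 = 0.0114
  P(Z=B)·f_B = 0.44 × 0.47 = 0.2068
  P(Z=C)·f_C = 0.50 × 0.18 = 0.09
Sum: 0.0114 + 0.2068 + 0.09 = 0.3082
So the posterior for Class A is 0.0114 / 0.3082 ≈ 0.037.

0.037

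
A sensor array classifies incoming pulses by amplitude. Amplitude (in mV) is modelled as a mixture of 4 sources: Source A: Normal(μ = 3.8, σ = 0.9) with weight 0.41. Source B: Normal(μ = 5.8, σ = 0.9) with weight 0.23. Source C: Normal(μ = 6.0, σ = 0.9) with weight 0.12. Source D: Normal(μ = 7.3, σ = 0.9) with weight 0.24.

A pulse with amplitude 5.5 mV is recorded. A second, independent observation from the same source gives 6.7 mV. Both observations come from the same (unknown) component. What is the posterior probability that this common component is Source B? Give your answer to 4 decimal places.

0.5631

The responsibility of component k is π_k f_k(x) divided by Σ_j π_j f_j(x).
Since both observations come from the same component, the likelihood for component k is f_k(x₁)·f_k(x₂).
  p_A = [0.0744574] × [0.00246655] = 0.000183653
  p_B = [0.419315] × [0.268856] = 0.112735
  p_C = [0.37988] × [0.327572] = 0.124438
  p_D = [0.05999] × [0.354942] = 0.021293
Multiply by the mixture weights:
  π_A·p_A = 0.41 × 0.000183653 = 7.52976e-05
  π_B·p_B = 0.23 × 0.112735 = 0.0259291
  π_C·p_C = 0.12 × 0.124438 = 0.0149326
  π_D·p_D = 0.24 × 0.021293 = 0.00511031
Normaliser: 7.52976e-05 + 0.0259291 + 0.0149326 + 0.00511031 = 0.0460473
P(Source B | x) = 0.0259291 / 0.0460473 ≈ 0.5631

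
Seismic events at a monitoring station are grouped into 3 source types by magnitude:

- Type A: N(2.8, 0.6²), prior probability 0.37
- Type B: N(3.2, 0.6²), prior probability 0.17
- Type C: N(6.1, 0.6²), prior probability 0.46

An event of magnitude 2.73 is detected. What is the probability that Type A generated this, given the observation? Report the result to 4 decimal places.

0.7461

The responsibility of component k is π_k f_k(x) divided by Σ_j π_j f_j(x).
Normal densities:
  L_A = (1/(0.6·√(2π)))·exp(−(2.73−2.8)²/(2·0.6²)) = 0.664904·exp(-0.00681) = 0.660394
  L_B = (1/(0.6·√(2π)))·exp(−(2.73−3.2)²/(2·0.6²)) = 0.664904·exp(-0.30681) = 0.489232
  L_C = (1/(0.6·√(2π)))·exp(−(2.73−6.1)²/(2·0.6²)) = 0.664904·exp(-15.77347) = 9.38484e-08
Multiply by the mixture weights:
  π_A·L_A = 0.37 × 0.660394 = 0.244346
  π_B·L_B = 0.17 × 0.489232 = 0.0831694
  π_C·L_C = 0.46 × 9.38484e-08 = 4.31703e-08
Denominator: 0.244346 + 0.0831694 + 4.31703e-08 = 0.327515
So the posterior for Type A is 0.244346 / 0.327515 ≈ 0.7461.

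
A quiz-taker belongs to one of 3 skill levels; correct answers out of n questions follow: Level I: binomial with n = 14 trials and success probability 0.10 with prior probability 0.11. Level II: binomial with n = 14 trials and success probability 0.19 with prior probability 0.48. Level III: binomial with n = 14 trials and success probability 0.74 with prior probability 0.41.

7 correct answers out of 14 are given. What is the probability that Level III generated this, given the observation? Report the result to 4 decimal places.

0.8022

The responsibility of component k is P(Z=k) f_k(x) divided by Σ_j P(Z=j) f_j(x).
Component likelihoods at x = 7 correct answers out of 14:
  L_I = C(14,7)·0.10^7·0.90^7 = 3432·1e-07·0.478297 = 0.000164151
  L_II = C(14,7)·0.19^7·0.81^7 = 3432·8.93872e-06·0.228768 = 0.00701807
  L_III = C(14,7)·0.74^7·0.26^7 = 3432·0.121513·8.03181e-05 = 0.0334952
Prior × likelihood for each component:
  P(Z=I)·L_I = 0.11 × 0.000164151 = 1.80567e-05
  P(Z=II)·L_II = 0.48 × 0.00701807 = 0.00336867
  P(Z=III)·L_III = 0.41 × 0.0334952 = 0.013733
Evidence: 1.80567e-05 + 0.00336867 + 0.013733 = 0.0171198
So the posterior for Level III is 0.013733 / 0.0171198 ≈ 0.8022.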